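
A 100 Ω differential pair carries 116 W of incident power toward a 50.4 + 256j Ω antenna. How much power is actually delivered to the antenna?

|Γ| = |(-49.6 + j256)/(150.4 + j256)| = 0.878
|Γ|² = 0.771
P_refl = |Γ|²·P_inc = 89.5 W, P_del = (1 − |Γ|²)·P_inc = 26.5 W

P_delivered ≈ 26.5 W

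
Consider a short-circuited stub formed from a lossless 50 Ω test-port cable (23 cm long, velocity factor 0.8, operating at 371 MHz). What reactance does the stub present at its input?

X_in ≈ -64 Ω (capacitive)

λ = v/f = 0.8·c / 371 MHz = 0.647 m
βl = 2π·l/λ = 2π × 0.356 = 128°
tan(βl) = -1.28
For a short-circuited stub, Z_in = jZ_0·tan(βl)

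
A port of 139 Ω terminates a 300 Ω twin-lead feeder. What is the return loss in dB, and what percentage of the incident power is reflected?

RL ≈ 8.71 dB; 13.5% of incident power reflected

Γ = (139 − 300)/(139 + 300) = -0.367
RL = −20·log₁₀(0.367) = 8.71 dB
P_refl/P_inc = |Γ|² = 0.135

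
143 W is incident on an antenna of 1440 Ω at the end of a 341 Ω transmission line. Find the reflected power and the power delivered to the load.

P_reflected ≈ 54.5 W; P_delivered ≈ 88.5 W

Γ = (1440 − 341)/(1440 + 341) = 0.617
|Γ|² = 0.381
P_refl = |Γ|²·P_inc = 54.5 W, P_del = (1 − |Γ|²)·P_inc = 88.5 W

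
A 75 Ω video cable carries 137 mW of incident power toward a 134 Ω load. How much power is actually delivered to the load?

P_delivered ≈ 126 mW

Γ = (134 − 75)/(134 + 75) = 0.282
|Γ|² = 0.0797
P_refl = |Γ|²·P_inc = 10.9 mW, P_del = (1 − |Γ|²)·P_inc = 126 mW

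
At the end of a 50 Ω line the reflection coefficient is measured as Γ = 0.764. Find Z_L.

Z_L = Z_0·(1 + Γ)/(1 − Γ) = 50·(1.76)/(0.236)

Z_L ≈ 374 Ω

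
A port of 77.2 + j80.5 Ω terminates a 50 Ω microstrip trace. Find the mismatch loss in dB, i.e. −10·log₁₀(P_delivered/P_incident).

Γ = (27.2 + j80.5)/(127.2 + j80.5), |Γ| = 0.564
|Γ|² = 0.319, so P_del/P_inc = 1 − |Γ|² = 0.681
ML = −10·log₁₀(1 − |Γ|²)

mismatch loss ≈ 1.67 dB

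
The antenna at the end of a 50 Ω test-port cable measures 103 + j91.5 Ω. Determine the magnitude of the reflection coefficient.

|Γ| ≈ 0.593

Γ = (Z_L − Z_0)/(Z_L + Z_0) = (53 + j91.5)/(153 + j91.5)
|Γ| = 106/178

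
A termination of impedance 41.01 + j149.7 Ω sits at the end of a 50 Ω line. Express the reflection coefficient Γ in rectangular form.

Γ ≈ 0.703 + j0.488

Γ = (Z_L − Z_0)/(Z_L + Z_0) = (-8.99 + j149.7)/(91.01 + j149.7)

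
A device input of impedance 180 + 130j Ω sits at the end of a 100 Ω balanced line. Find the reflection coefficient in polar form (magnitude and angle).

Γ ≈ 0.494 ∠ 33.5°

Γ = (Z_L − Z_0)/(Z_L + Z_0) = (80 + j130)/(280 + j130)
|Γ| = 153/309 = 0.494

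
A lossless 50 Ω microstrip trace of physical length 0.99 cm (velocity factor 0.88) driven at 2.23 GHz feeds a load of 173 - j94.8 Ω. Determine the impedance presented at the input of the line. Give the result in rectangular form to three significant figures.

Z_in ≈ 27.4 − j57.5 Ω

λ = v/f = 0.88·c / 2.23 GHz = 0.118 m
βl = 2π·l/λ = 2π × 0.0836 = 30.1°
tan(βl) = tan(30.1°) = 0.58
Z_in = Z_0·(Z_L + jZ_0·tanβl)/(Z_0 + jZ_L·tanβl)
     = 50·(173 − j65.8)/(105 + j100)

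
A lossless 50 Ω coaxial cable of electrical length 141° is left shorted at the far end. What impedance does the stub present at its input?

tan(βl) = -0.81
For a shorted stub, Z_in = jZ_0·tan(βl)

Z_in ≈ −j40.5 Ω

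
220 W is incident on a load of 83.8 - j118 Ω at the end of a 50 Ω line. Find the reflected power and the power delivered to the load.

P_reflected ≈ 104 W; P_delivered ≈ 116 W

|Γ| = |(33.8 − j118)/(133.8 − j118)| = 0.688
|Γ|² = 0.473
P_refl = |Γ|²·P_inc = 104 W, P_del = (1 − |Γ|²)·P_inc = 116 W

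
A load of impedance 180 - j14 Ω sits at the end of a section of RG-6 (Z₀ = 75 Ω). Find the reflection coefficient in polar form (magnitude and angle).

Γ ≈ 0.415 ∠ -4.45°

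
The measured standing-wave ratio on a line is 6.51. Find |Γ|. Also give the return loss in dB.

|Γ| ≈ 0.734; return loss ≈ 2.69 dB

|Γ| = (S − 1)/(S + 1) = (6.51 − 1)/(6.51 + 1) = 5.51/7.51
RL = −20·log₁₀|Γ| = −20·log₁₀(0.734)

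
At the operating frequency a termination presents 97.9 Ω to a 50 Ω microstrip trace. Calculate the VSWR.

VSWR ≈ 1.96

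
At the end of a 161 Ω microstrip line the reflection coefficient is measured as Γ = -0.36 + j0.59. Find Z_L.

Z_L = Z_0·(1 + Γ)/(1 − Γ) = 161·(0.64 + j0.59)/(1.36 − j0.59)

Z_L ≈ 38.3 + j86.4 Ω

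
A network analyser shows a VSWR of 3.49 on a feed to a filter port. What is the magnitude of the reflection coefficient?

|Γ| = (S − 1)/(S + 1) = (3.49 − 1)/(3.49 + 1) = 2.49/4.49

|Γ| ≈ 0.555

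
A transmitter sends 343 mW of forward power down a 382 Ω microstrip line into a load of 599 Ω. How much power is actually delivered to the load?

Γ = (599 − 382)/(599 + 382) = 0.221
|Γ|² = 0.0489
P_refl = |Γ|²·P_inc = 16.8 mW, P_del = (1 − |Γ|²)·P_inc = 326 mW

P_delivered ≈ 326 mW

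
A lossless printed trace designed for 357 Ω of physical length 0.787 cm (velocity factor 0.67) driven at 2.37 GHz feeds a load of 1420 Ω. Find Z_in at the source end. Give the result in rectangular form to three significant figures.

λ = v/f = 0.67·c / 2.37 GHz = 0.0848 m
βl = 2π·l/λ = 2π × 0.0928 = 33.4°
tan(βl) = tan(33.4°) = 0.66
Z_in = Z_0·(Z_L + jZ_0·tanβl)/(Z_0 + jZ_L·tanβl)
     = 357·(1420 + j235)/(357 + j937)

Z_in ≈ 259 − j443 Ω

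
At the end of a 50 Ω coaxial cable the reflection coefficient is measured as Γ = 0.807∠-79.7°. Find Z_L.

Z_L = Z_0·(1 + Γ)/(1 − Γ) = 50·(1.14 − j0.794)/(0.856 + j0.794)

Z_L ≈ 12.8 − j58.3 Ω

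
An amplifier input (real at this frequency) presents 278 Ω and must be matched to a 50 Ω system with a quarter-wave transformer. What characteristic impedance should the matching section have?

Z_qwt = √(Z_0·R_L) = √(50 × 278) = √13900

Z_qwt ≈ 118 Ω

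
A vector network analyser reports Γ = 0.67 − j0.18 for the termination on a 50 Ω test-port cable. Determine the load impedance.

Z_L ≈ 184 − j127 Ω

Z_L = Z_0·(1 + Γ)/(1 − Γ) = 50·(1.67 − j0.18)/(0.33 + j0.18)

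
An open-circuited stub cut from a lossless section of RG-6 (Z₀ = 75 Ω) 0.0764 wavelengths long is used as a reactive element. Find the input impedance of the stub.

Z_in ≈ −j144 Ω

βl = 2π × 0.0764 = 27.5°
tan(βl) = 0.521
For an open-circuited stub, Z_in = −jZ_0·cot(βl) = −jZ_0/tan(βl)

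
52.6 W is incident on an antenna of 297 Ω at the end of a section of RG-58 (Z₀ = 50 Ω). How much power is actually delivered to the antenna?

P_delivered ≈ 25.9 W

Γ = (297 − 50)/(297 + 50) = 0.712
|Γ|² = 0.507
P_refl = |Γ|²·P_inc = 26.7 W, P_del = (1 − |Γ|²)·P_inc = 25.9 W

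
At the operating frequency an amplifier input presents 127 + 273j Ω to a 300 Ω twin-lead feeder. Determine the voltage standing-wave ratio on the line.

Γ = (Z_L − Z_0)/(Z_L + Z_0) = (-173 + j273)/(427 + j273)
|Γ| = 323/507 = 0.638
VSWR = (1 + |Γ|)/(1 − |Γ|) = 1.64/0.362

VSWR ≈ 4.52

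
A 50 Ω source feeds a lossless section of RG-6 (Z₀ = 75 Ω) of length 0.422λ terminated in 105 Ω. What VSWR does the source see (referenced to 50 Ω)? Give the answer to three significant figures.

βl = 2π × 0.422 = 152°
tan(βl) = -0.534
Z_in = Z_0·(Z_L + jZ_0·tanβl)/(Z_0 + jZ_L·tanβl) = 86.6 + j24.7 Ω
Γ_s = (Z_in − Z_s)/(Z_in + Z_s) = (36.6 + j24.7)/(137 + j24.7), |Γ_s| = 0.318
VSWR = (1 + |Γ_s|)/(1 − |Γ_s|)

VSWR ≈ 1.93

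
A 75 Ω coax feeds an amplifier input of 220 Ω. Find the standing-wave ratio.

Γ = (220 − 75)/(220 + 75) = 0.492
VSWR = (1 + 0.492)/(1 − 0.492)

VSWR ≈ 2.93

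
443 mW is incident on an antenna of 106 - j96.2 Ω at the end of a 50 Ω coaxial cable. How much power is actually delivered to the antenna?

|Γ| = |(56 − j96.2)/(156 − j96.2)| = 0.607
|Γ|² = 0.369
P_refl = |Γ|²·P_inc = 163 mW, P_del = (1 − |Γ|²)·P_inc = 280 mW

P_delivered ≈ 280 mW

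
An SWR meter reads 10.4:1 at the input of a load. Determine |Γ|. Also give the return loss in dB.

|Γ| = (S − 1)/(S + 1) = (10.4 − 1)/(10.4 + 1) = 9.4/11.4
RL = −20·log₁₀|Γ| = −20·log₁₀(0.825)

|Γ| ≈ 0.825; return loss ≈ 1.68 dB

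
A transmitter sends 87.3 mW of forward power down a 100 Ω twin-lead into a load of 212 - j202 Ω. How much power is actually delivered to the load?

P_delivered ≈ 53.6 mW

|Γ| = |(112 − j202)/(312 − j202)| = 0.621
|Γ|² = 0.386
P_refl = |Γ|²·P_inc = 33.7 mW, P_del = (1 − |Γ|²)·P_inc = 53.6 mW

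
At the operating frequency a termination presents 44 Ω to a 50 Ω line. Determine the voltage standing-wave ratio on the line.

VSWR ≈ 1.14

Γ = (44 − 50)/(44 + 50) = -0.0638
VSWR = (1 + 0.0638)/(1 − 0.0638)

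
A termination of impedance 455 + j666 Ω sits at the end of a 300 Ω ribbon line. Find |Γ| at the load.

Γ = (Z_L − Z_0)/(Z_L + Z_0) = (155 + j666)/(755 + j666)
|Γ| = 684/1010

|Γ| ≈ 0.679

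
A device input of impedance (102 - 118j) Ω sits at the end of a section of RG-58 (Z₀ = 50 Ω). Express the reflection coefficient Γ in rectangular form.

Γ ≈ 0.589 − j0.319

Γ = (Z_L − Z_0)/(Z_L + Z_0) = (52 − j118)/(152 − j118)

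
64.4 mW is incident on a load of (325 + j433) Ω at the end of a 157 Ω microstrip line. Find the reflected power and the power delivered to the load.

P_reflected ≈ 33.1 mW; P_delivered ≈ 31.3 mW

|Γ| = |(168 + j433)/(482 + j433)| = 0.717
|Γ|² = 0.514
P_refl = |Γ|²·P_inc = 33.1 mW, P_del = (1 − |Γ|²)·P_inc = 31.3 mW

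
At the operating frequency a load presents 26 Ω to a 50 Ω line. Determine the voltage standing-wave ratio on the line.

Γ = (26 − 50)/(26 + 50) = -0.316
VSWR = (1 + 0.316)/(1 − 0.316)

VSWR ≈ 1.92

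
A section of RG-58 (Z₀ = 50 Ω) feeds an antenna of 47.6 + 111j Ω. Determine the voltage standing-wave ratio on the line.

Γ = (Z_L − Z_0)/(Z_L + Z_0) = (-2.4 + j111)/(97.6 + j111)
|Γ| = 111/148 = 0.751
VSWR = (1 + |Γ|)/(1 − |Γ|) = 1.75/0.249

VSWR ≈ 7.04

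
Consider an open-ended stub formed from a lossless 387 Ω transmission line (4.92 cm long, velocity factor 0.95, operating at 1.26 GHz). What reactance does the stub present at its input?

λ = v/f = 0.95·c / 1.26 GHz = 0.226 m
βl = 2π·l/λ = 2π × 0.218 = 78.3°
tan(βl) = 4.83
For an open-ended stub, Z_in = −jZ_0·cot(βl) = −jZ_0/tan(βl)

X_in ≈ -80.1 Ω (capacitive)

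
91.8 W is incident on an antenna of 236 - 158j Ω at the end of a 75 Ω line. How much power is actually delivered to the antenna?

|Γ| = |(161 − j158)/(311 − j158)| = 0.647
|Γ|² = 0.418
P_refl = |Γ|²·P_inc = 38.4 W, P_del = (1 − |Γ|²)·P_inc = 53.4 W

P_delivered ≈ 53.4 W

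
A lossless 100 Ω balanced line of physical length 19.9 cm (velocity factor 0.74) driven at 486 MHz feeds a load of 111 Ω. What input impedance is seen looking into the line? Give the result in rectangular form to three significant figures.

Z_in ≈ 107 + j8.1 Ω

λ = v/f = 0.74·c / 486 MHz = 0.457 m
βl = 2π·l/λ = 2π × 0.436 = 157°
tan(βl) = tan(157°) = -0.428
Z_in = Z_0·(Z_L + jZ_0·tanβl)/(Z_0 + jZ_L·tanβl)
     = 100·(111 − j42.8)/(100 − j47.5)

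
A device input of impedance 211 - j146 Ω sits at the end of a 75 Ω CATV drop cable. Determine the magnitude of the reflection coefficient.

|Γ| ≈ 0.621

Γ = (Z_L − Z_0)/(Z_L + Z_0) = (136 − j146)/(286 − j146)
|Γ| = 200/321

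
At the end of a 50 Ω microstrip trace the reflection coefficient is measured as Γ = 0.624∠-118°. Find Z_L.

Z_L ≈ 15.5 − j27.9 Ω

Z_L = Z_0·(1 + Γ)/(1 − Γ) = 50·(0.707 − j0.551)/(1.29 + j0.551)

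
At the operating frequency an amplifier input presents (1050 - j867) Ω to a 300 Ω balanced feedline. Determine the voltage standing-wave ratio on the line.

Γ = (Z_L − Z_0)/(Z_L + Z_0) = (750 − j867)/(1350 − j867)
|Γ| = 1150/1600 = 0.715
VSWR = (1 + |Γ|)/(1 − |Γ|) = 1.71/0.285

VSWR ≈ 6.01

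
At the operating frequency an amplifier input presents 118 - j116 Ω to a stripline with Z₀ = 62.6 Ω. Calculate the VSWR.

VSWR ≈ 3.99

Γ = (Z_L − Z_0)/(Z_L + Z_0) = (55.4 − j116)/(180.6 − j116)
|Γ| = 129/215 = 0.599
VSWR = (1 + |Γ|)/(1 − |Γ|) = 1.6/0.401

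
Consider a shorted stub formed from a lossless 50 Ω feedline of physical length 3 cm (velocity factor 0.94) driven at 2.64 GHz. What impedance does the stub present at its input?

λ = v/f = 0.94·c / 2.64 GHz = 0.107 m
βl = 2π·l/λ = 2π × 0.281 = 101°
tan(βl) = -5.09
For a shorted stub, Z_in = jZ_0·tan(βl)

Z_in ≈ −j255 Ω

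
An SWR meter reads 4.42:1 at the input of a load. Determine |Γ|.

|Γ| = (S − 1)/(S + 1) = (4.42 − 1)/(4.42 + 1) = 3.42/5.42

|Γ| ≈ 0.631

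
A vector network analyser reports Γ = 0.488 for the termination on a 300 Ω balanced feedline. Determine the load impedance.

Z_L ≈ 872 Ω

Z_L = Z_0·(1 + Γ)/(1 − Γ) = 300·(1.49)/(0.512)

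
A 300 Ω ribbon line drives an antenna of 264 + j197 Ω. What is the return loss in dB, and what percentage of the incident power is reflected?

RL ≈ 9.49 dB; 11.2% of incident power reflected

Γ = (-36 + j197)/(564 + j197), |Γ| = 0.335
RL = −20·log₁₀(0.335) = 9.49 dB
P_refl/P_inc = |Γ|² = 0.112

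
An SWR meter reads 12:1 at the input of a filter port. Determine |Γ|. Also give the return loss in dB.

|Γ| = (S − 1)/(S + 1) = (12 − 1)/(12 + 1) = 11/13
RL = −20·log₁₀|Γ| = −20·log₁₀(0.846)

|Γ| ≈ 0.846; return loss ≈ 1.45 dB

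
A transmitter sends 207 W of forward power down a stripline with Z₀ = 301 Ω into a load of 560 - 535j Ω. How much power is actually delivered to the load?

P_delivered ≈ 136 W

|Γ| = |(259 − j535)/(861 − j535)| = 0.586
|Γ|² = 0.344
P_refl = |Γ|²·P_inc = 71.2 W, P_del = (1 − |Γ|²)·P_inc = 136 W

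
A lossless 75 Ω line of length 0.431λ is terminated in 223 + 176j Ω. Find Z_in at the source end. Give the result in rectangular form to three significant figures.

βl = 2π × 0.431 = 155°
tan(βl) = tan(155°) = -0.463
Z_in = Z_0·(Z_L + jZ_0·tanβl)/(Z_0 + jZ_L·tanβl)
     = 75·(223 + j141)/(156 − j103)

Z_in ≈ 43.3 + j96.3 Ω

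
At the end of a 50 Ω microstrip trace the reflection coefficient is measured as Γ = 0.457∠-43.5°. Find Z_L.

Z_L ≈ 72.5 − j57.6 Ω

Z_L = Z_0·(1 + Γ)/(1 − Γ) = 50·(1.33 − j0.315)/(0.669 + j0.315)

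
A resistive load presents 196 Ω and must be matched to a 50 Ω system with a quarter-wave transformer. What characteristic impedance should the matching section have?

Z_qwt ≈ 99 Ω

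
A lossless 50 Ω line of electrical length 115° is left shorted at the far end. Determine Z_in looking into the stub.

Z_in ≈ −j107 Ω

tan(βl) = -2.14
For a shorted stub, Z_in = jZ_0·tan(βl)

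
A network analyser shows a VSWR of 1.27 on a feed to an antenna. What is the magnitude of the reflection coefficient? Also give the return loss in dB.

|Γ| = (S − 1)/(S + 1) = (1.27 − 1)/(1.27 + 1) = 0.27/2.27
RL = −20·log₁₀|Γ| = −20·log₁₀(0.119)

|Γ| ≈ 0.119; return loss ≈ 18.5 dB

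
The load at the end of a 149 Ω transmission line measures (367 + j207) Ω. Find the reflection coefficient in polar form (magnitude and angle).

Γ ≈ 0.541 ∠ 21.7°

Γ = (Z_L − Z_0)/(Z_L + Z_0) = (218 + j207)/(516 + j207)
|Γ| = 301/556 = 0.541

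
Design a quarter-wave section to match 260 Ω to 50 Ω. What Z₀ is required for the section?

Z_qwt ≈ 114 Ω

Z_qwt = √(Z_0·R_L) = √(50 × 260) = √13000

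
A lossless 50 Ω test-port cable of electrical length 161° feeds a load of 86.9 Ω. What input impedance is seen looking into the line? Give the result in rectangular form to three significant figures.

tan(βl) = tan(161°) = -0.344
Z_in = Z_0·(Z_L + jZ_0·tanβl)/(Z_0 + jZ_L·tanβl)
     = 50·(86.9 − j17.2)/(50 − j29.9)

Z_in ≈ 71.6 + j25.6 Ω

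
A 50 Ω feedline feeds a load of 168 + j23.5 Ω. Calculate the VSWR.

Γ = (Z_L − Z_0)/(Z_L + Z_0) = (118 + j23.5)/(218 + j23.5)
|Γ| = 120/219 = 0.549
VSWR = (1 + |Γ|)/(1 − |Γ|) = 1.55/0.451

VSWR ≈ 3.43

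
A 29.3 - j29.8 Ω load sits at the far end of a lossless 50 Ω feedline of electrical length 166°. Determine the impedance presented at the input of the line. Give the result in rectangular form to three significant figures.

Z_in ≈ 41.7 − j42.5 Ω

tan(βl) = tan(166°) = -0.249
Z_in = Z_0·(Z_L + jZ_0·tanβl)/(Z_0 + jZ_L·tanβl)
     = 50·(29.3 − j42.3)/(42.6 − j7.31)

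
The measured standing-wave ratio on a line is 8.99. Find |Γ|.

|Γ| ≈ 0.8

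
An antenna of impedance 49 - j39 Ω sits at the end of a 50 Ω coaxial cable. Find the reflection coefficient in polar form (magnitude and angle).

Γ = (Z_L − Z_0)/(Z_L + Z_0) = (-1 − j39)/(99 − j39)
|Γ| = 39/106 = 0.367

Γ ≈ 0.367 ∠ -70°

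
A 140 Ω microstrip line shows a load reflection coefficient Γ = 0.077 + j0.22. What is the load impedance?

Z_L ≈ 147 + j68.4 Ω

Z_L = Z_0·(1 + Γ)/(1 − Γ) = 140·(1.08 + j0.22)/(0.923 − j0.22)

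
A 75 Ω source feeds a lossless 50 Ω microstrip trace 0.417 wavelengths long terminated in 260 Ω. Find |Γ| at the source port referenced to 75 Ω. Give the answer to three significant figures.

βl = 2π × 0.417 = 150°
tan(βl) = -0.575
Z_in = Z_0·(Z_L + jZ_0·tanβl)/(Z_0 + jZ_L·tanβl) = 34.8 + j75.4 Ω
Γ_s = (Z_in − Z_s)/(Z_in + Z_s) = (-40.2 + j75.4)/(110 + j75.4), |Γ_s| = 0.641

|Γ| ≈ 0.641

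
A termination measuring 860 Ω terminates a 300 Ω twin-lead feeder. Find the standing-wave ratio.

For a purely resistive load, VSWR = R_L/Z_0 or Z_0/R_L (whichever > 1) = 860/300

VSWR ≈ 2.87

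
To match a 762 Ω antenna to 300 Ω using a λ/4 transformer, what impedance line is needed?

Z_qwt = √(Z_0·R_L) = √(300 × 762) = √228600

Z_qwt ≈ 478 Ω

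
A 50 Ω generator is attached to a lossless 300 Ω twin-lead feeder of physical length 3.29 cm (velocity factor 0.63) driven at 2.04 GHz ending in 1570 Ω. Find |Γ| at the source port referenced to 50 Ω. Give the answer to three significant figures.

|Γ| ≈ 0.857

λ = v/f = 0.63·c / 2.04 GHz = 0.0926 m
βl = 2π·l/λ = 2π × 0.355 = 128°
tan(βl) = -1.29
Z_in = Z_0·(Z_L + jZ_0·tanβl)/(Z_0 + jZ_L·tanβl) = 89.9 + j220 Ω
Γ_s = (Z_in − Z_s)/(Z_in + Z_s) = (39.9 + j220)/(140 + j220), |Γ_s| = 0.857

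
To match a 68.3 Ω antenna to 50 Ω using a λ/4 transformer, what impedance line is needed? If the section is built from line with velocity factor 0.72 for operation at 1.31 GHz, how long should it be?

Z_qwt = √(Z_0·R_L) = √(50 × 68.3) = √3415
λ = 0.72·c/f = 0.165 m, so l = λ/4 = 0.0412 m

Z_qwt ≈ 58.4 Ω; length ≈ 4.12 cm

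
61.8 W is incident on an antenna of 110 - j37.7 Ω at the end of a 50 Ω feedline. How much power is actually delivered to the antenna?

P_delivered ≈ 50.3 W

|Γ| = |(60 − j37.7)/(160 − j37.7)| = 0.431
|Γ|² = 0.186
P_refl = |Γ|²·P_inc = 11.5 W, P_del = (1 − |Γ|²)·P_inc = 50.3 W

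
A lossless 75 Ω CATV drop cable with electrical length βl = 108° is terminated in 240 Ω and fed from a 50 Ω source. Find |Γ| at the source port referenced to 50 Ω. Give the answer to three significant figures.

|Γ| ≈ 0.415

tan(βl) = -3.08
Z_in = Z_0·(Z_L + jZ_0·tanβl)/(Z_0 + jZ_L·tanβl) = 25.6 + j21.8 Ω
Γ_s = (Z_in − Z_s)/(Z_in + Z_s) = (-24.4 + j21.8)/(75.6 + j21.8), |Γ_s| = 0.415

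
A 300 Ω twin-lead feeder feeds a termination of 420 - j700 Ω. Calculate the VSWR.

VSWR ≈ 5.83

Γ = (Z_L − Z_0)/(Z_L + Z_0) = (120 − j700)/(720 − j700)
|Γ| = 710/1000 = 0.707
VSWR = (1 + |Γ|)/(1 − |Γ|) = 1.71/0.293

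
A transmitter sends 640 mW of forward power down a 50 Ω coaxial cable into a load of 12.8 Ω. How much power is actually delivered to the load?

Γ = (12.8 − 50)/(12.8 + 50) = -0.592
|Γ|² = 0.351
P_refl = |Γ|²·P_inc = 225 mW, P_del = (1 − |Γ|²)·P_inc = 415 mW

P_delivered ≈ 415 mW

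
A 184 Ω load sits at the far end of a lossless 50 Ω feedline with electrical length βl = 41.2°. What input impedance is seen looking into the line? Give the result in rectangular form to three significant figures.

tan(βl) = tan(41.2°) = 0.875
Z_in = Z_0·(Z_L + jZ_0·tanβl)/(Z_0 + jZ_L·tanβl)
     = 50·(184 + j43.8)/(50 + j161)

Z_in ≈ 28.6 − j48.2 Ω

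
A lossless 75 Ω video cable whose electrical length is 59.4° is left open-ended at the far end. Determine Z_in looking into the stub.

tan(βl) = 1.69
For an open-ended stub, Z_in = −jZ_0·cot(βl) = −jZ_0/tan(βl)

Z_in ≈ −j44.4 Ω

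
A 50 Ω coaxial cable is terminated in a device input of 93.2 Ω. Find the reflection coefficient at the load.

Γ = (Z_L − Z_0)/(Z_L + Z_0) = (93.2 − 50)/(93.2 + 50) = 43.2/143.2

Γ = 0.302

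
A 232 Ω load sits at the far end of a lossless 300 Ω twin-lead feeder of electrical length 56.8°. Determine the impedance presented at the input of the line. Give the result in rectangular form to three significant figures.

Z_in ≈ 323 + j76.9 Ω

tan(βl) = tan(56.8°) = 1.53
Z_in = Z_0·(Z_L + jZ_0·tanβl)/(Z_0 + jZ_L·tanβl)
     = 300·(232 + j458)/(300 + j355)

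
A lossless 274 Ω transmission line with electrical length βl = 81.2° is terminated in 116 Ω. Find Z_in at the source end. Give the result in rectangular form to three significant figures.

Z_in ≈ 585 + j171 Ω

tan(βl) = tan(81.2°) = 6.46
Z_in = Z_0·(Z_L + jZ_0·tanβl)/(Z_0 + jZ_L·tanβl)
     = 274·(116 + j1770)/(274 + j749)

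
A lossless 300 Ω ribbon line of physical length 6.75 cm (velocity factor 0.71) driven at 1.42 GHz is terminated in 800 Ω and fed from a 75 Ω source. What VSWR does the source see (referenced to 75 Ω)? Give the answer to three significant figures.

VSWR ≈ 9.84

λ = v/f = 0.71·c / 1.42 GHz = 0.15 m
βl = 2π·l/λ = 2π × 0.45 = 162°
tan(βl) = -0.325
Z_in = Z_0·(Z_L + jZ_0·tanβl)/(Z_0 + jZ_L·tanβl) = 505 + j340 Ω
Γ_s = (Z_in − Z_s)/(Z_in + Z_s) = (430 + j340)/(580 + j340), |Γ_s| = 0.815
VSWR = (1 + |Γ_s|)/(1 − |Γ_s|)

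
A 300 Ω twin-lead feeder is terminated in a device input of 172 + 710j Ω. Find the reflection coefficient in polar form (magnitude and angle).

Γ = (Z_L − Z_0)/(Z_L + Z_0) = (-128 + j710)/(472 + j710)
|Γ| = 721/853 = 0.846

Γ ≈ 0.846 ∠ 43.8°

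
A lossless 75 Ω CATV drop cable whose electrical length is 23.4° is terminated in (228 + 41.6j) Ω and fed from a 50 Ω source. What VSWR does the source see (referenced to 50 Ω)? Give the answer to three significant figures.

VSWR ≈ 4.45

tan(βl) = 0.433
Z_in = Z_0·(Z_L + jZ_0·tanβl)/(Z_0 + jZ_L·tanβl) = 117 − j106 Ω
Γ_s = (Z_in − Z_s)/(Z_in + Z_s) = (67.3 − j106)/(167 − j106), |Γ_s| = 0.633
VSWR = (1 + |Γ_s|)/(1 − |Γ_s|)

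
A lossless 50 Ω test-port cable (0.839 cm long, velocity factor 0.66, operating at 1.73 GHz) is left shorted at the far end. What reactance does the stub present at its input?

λ = v/f = 0.66·c / 1.73 GHz = 0.114 m
βl = 2π·l/λ = 2π × 0.0733 = 26.4°
tan(βl) = 0.496
For a shorted stub, Z_in = jZ_0·tan(βl)

X_in ≈ 24.8 Ω (inductive)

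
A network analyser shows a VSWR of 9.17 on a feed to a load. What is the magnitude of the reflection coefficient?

|Γ| = (S − 1)/(S + 1) = (9.17 − 1)/(9.17 + 1) = 8.17/10.2

|Γ| ≈ 0.803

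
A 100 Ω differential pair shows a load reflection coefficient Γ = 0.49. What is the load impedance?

Z_L = Z_0·(1 + Γ)/(1 − Γ) = 100·(1.49)/(0.51)

Z_L ≈ 292 Ω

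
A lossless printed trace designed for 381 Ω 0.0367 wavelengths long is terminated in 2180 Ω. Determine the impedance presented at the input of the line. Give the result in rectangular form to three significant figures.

Z_in ≈ 820 − j1010 Ω

βl = 2π × 0.0367 = 13.2°
tan(βl) = tan(13.2°) = 0.235
Z_in = Z_0·(Z_L + jZ_0·tanβl)/(Z_0 + jZ_L·tanβl)
     = 381·(2180 + j89.4)/(381 + j512)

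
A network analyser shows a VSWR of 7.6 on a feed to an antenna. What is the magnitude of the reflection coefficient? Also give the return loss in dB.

|Γ| = (S − 1)/(S + 1) = (7.6 − 1)/(7.6 + 1) = 6.6/8.6
RL = −20·log₁₀|Γ| = −20·log₁₀(0.767)

|Γ| ≈ 0.767; return loss ≈ 2.3 dB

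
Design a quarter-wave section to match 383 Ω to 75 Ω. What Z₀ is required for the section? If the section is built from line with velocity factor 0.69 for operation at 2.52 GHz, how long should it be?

Z_qwt ≈ 169 Ω; length ≈ 2.05 cm

Z_qwt = √(Z_0·R_L) = √(75 × 383) = √28720
λ = 0.69·c/f = 0.0821 m, so l = λ/4 = 0.0205 m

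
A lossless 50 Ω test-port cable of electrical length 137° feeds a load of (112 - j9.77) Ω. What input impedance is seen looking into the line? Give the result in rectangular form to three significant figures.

tan(βl) = tan(137°) = -0.933
Z_in = Z_0·(Z_L + jZ_0·tanβl)/(Z_0 + jZ_L·tanβl)
     = 50·(112 − j56.4)/(40.9 − j104)

Z_in ≈ 41.6 + j37.3 Ω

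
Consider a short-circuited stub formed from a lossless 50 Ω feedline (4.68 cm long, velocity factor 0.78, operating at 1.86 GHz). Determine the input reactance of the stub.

λ = v/f = 0.78·c / 1.86 GHz = 0.126 m
βl = 2π·l/λ = 2π × 0.372 = 134°
tan(βl) = -1.04
For a short-circuited stub, Z_in = jZ_0·tan(βl)

X_in ≈ -51.9 Ω (capacitive)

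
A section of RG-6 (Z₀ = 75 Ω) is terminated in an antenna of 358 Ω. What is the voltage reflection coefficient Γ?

Γ = 0.654

Γ = (Z_L − Z_0)/(Z_L + Z_0) = (358 − 75)/(358 + 75) = 283/433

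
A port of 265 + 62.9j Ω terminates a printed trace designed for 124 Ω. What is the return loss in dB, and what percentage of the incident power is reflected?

RL ≈ 8.14 dB; 15.4% of incident power reflected

Γ = (141 + j62.9)/(389 + j62.9), |Γ| = 0.392
RL = −20·log₁₀(0.392) = 8.14 dB
P_refl/P_inc = |Γ|² = 0.154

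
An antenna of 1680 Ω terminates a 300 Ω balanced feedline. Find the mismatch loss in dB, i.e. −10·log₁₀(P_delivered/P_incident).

Γ = (1680 − 300)/(1680 + 300) = 0.697
|Γ|² = 0.486, so P_del/P_inc = 1 − |Γ|² = 0.514
ML = −10·log₁₀(1 − |Γ|²)

mismatch loss ≈ 2.89 dB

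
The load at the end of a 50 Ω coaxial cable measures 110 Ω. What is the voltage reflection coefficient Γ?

Γ = (Z_L − Z_0)/(Z_L + Z_0) = (110 − 50)/(110 + 50) = 60/160

Γ = 0.375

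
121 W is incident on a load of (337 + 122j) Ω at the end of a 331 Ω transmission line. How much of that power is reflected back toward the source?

|Γ| = |(6 + j122)/(668 + j122)| = 0.18
|Γ|² = 0.0324
P_refl = |Γ|²·P_inc = 3.92 W, P_del = (1 − |Γ|²)·P_inc = 117 W

P_reflected ≈ 3.92 W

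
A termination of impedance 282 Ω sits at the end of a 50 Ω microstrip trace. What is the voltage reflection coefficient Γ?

Γ = 0.699

Γ = (Z_L − Z_0)/(Z_L + Z_0) = (282 − 50)/(282 + 50) = 232/332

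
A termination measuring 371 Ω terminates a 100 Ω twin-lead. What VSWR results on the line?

For a purely resistive load, VSWR = R_L/Z_0 or Z_0/R_L (whichever > 1) = 371/100

VSWR ≈ 3.71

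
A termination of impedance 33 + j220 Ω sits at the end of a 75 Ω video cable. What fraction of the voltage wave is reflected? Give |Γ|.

Γ = (Z_L − Z_0)/(Z_L + Z_0) = (-42 + j220)/(108 + j220)
|Γ| = 224/245

|Γ| ≈ 0.914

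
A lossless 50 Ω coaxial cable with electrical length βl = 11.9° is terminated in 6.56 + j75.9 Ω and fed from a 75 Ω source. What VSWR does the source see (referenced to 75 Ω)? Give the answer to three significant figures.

VSWR ≈ 19.6

tan(βl) = 0.211
Z_in = Z_0·(Z_L + jZ_0·tanβl)/(Z_0 + jZ_L·tanβl) = 14.8 + j126 Ω
Γ_s = (Z_in − Z_s)/(Z_in + Z_s) = (-60.2 + j126)/(89.8 + j126), |Γ_s| = 0.903
VSWR = (1 + |Γ_s|)/(1 − |Γ_s|)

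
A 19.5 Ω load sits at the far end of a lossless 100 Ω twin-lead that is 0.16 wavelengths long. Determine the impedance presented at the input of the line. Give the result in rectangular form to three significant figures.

Z_in ≈ 62.1 + j139 Ω

βl = 2π × 0.16 = 57.6°
tan(βl) = tan(57.6°) = 1.58
Z_in = Z_0·(Z_L + jZ_0·tanβl)/(Z_0 + jZ_L·tanβl)
     = 100·(19.5 + j158)/(100 + j30.7)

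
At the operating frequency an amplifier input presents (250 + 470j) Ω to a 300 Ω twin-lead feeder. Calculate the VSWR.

Γ = (Z_L − Z_0)/(Z_L + Z_0) = (-50 + j470)/(550 + j470)
|Γ| = 473/723 = 0.653
VSWR = (1 + |Γ|)/(1 − |Γ|) = 1.65/0.347

VSWR ≈ 4.77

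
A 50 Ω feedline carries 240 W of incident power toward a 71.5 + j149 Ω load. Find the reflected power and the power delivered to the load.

P_reflected ≈ 147 W; P_delivered ≈ 92.8 W

|Γ| = |(21.5 + j149)/(121.5 + j149)| = 0.783
|Γ|² = 0.613
P_refl = |Γ|²·P_inc = 147 W, P_del = (1 − |Γ|²)·P_inc = 92.8 W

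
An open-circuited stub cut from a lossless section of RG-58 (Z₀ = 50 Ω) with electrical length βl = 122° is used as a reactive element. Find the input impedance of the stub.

Z_in ≈ +j31.2 Ω

tan(βl) = -1.6
For an open-circuited stub, Z_in = −jZ_0·cot(βl) = −jZ_0/tan(βl)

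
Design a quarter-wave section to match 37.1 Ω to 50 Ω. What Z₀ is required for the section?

Z_qwt = √(Z_0·R_L) = √(50 × 37.1) = √1855

Z_qwt ≈ 43.1 Ω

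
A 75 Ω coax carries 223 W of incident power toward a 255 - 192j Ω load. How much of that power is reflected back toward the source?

P_reflected ≈ 106 W

|Γ| = |(180 − j192)/(330 − j192)| = 0.689
|Γ|² = 0.475
P_refl = |Γ|²·P_inc = 106 W, P_del = (1 − |Γ|²)·P_inc = 117 W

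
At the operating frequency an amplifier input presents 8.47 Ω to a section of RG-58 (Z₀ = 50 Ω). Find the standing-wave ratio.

For a purely resistive load, VSWR = R_L/Z_0 or Z_0/R_L (whichever > 1) = 50/8.47

VSWR ≈ 5.9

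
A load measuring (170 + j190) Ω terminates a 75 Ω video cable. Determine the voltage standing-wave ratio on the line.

VSWR ≈ 5.35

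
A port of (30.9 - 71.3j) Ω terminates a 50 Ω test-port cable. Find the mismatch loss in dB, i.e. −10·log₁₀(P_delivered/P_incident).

Γ = (-19.1 − j71.3)/(80.9 − j71.3), |Γ| = 0.685
|Γ|² = 0.469, so P_del/P_inc = 1 − |Γ|² = 0.531
ML = −10·log₁₀(1 − |Γ|²)

mismatch loss ≈ 2.75 dB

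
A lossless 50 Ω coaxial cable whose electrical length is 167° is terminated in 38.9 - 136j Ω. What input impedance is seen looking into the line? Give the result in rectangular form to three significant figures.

Z_in ≈ 240 − j281 Ω

tan(βl) = tan(167°) = -0.231
Z_in = Z_0·(Z_L + jZ_0·tanβl)/(Z_0 + jZ_L·tanβl)
     = 50·(38.9 − j148)/(18.6 − j8.98)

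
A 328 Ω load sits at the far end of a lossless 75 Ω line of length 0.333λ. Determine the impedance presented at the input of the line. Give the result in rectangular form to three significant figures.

βl = 2π × 0.333 = 120°
tan(βl) = tan(120°) = -1.74
Z_in = Z_0·(Z_L + jZ_0·tanβl)/(Z_0 + jZ_L·tanβl)
     = 75·(328 − j131)/(75 − j571)

Z_in ≈ 22.4 + j40.1 Ω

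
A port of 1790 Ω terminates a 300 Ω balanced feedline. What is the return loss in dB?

Γ = (1790 − 300)/(1790 + 300) = 0.713
RL = −20·log₁₀|Γ| = −20·log₁₀(0.713)

RL ≈ 2.94 dB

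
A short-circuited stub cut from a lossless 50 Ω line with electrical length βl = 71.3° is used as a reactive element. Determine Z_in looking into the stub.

tan(βl) = 2.95
For a short-circuited stub, Z_in = jZ_0·tan(βl)

Z_in ≈ +j148 Ω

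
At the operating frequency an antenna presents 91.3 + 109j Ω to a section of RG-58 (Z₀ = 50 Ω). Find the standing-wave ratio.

VSWR ≈ 4.77

Γ = (Z_L − Z_0)/(Z_L + Z_0) = (41.3 + j109)/(141.3 + j109)
|Γ| = 117/178 = 0.653
VSWR = (1 + |Γ|)/(1 − |Γ|) = 1.65/0.347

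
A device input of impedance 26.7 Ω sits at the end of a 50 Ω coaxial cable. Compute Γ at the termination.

Γ = -0.304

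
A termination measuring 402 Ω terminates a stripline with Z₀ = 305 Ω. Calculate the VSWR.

VSWR ≈ 1.32

Γ = (402 − 305)/(402 + 305) = 0.137
VSWR = (1 + 0.137)/(1 − 0.137)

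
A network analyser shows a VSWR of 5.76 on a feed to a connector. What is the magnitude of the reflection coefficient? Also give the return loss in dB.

|Γ| = (S − 1)/(S + 1) = (5.76 − 1)/(5.76 + 1) = 4.76/6.76
RL = −20·log₁₀|Γ| = −20·log₁₀(0.704)

|Γ| ≈ 0.704; return loss ≈ 3.05 dB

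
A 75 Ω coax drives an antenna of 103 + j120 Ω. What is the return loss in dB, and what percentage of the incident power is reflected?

RL ≈ 4.82 dB; 32.9% of incident power reflected

Γ = (28 + j120)/(178 + j120), |Γ| = 0.574
RL = −20·log₁₀(0.574) = 4.82 dB
P_refl/P_inc = |Γ|² = 0.329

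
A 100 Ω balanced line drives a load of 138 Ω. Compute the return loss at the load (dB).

Γ = (138 − 100)/(138 + 100) = 0.16
RL = −20·log₁₀|Γ| = −20·log₁₀(0.16)

RL ≈ 15.9 dB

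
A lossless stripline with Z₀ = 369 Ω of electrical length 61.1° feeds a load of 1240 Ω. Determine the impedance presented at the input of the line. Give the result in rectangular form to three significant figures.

tan(βl) = tan(61.1°) = 1.81
Z_in = Z_0·(Z_L + jZ_0·tanβl)/(Z_0 + jZ_L·tanβl)
     = 369·(1240 + j668)/(369 + j2250)

Z_in ≈ 140 − j181 Ω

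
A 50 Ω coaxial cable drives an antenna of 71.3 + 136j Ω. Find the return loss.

Γ = (21.3 + j136)/(121.3 + j136), |Γ| = 0.755
RL = −20·log₁₀|Γ| = −20·log₁₀(0.755)

RL ≈ 2.44 dB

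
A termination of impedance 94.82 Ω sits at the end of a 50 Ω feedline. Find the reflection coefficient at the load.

Γ = (Z_L − Z_0)/(Z_L + Z_0) = (94.82 − 50)/(94.82 + 50) = 44.82/144.8

Γ = 0.309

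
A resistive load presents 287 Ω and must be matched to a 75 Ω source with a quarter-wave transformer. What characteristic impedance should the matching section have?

Z_qwt = √(Z_0·R_L) = √(75 × 287) = √21520

Z_qwt ≈ 147 Ω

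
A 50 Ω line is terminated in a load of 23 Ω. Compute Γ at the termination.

Γ = (Z_L − Z_0)/(Z_L + Z_0) = (23 − 50)/(23 + 50) = -27/73

Γ = -0.37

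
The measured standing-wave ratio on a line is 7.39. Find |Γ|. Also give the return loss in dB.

|Γ| ≈ 0.762; return loss ≈ 2.37 dB

|Γ| = (S − 1)/(S + 1) = (7.39 − 1)/(7.39 + 1) = 6.39/8.39
RL = −20·log₁₀|Γ| = −20·log₁₀(0.762)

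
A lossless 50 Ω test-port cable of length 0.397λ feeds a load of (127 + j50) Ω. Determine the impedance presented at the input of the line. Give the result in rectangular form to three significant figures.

Z_in ≈ 29.5 + j39.2 Ω

βl = 2π × 0.397 = 143°
tan(βl) = tan(143°) = -0.756
Z_in = Z_0·(Z_L + jZ_0·tanβl)/(Z_0 + jZ_L·tanβl)
     = 50·(127 + j12.2)/(87.8 − j96)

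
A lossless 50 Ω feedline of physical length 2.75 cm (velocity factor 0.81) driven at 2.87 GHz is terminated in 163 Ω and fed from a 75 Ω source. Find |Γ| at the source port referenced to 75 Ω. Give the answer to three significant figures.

|Γ| ≈ 0.627

λ = v/f = 0.81·c / 2.87 GHz = 0.0847 m
βl = 2π·l/λ = 2π × 0.325 = 117°
tan(βl) = -1.97
Z_in = Z_0·(Z_L + jZ_0·tanβl)/(Z_0 + jZ_L·tanβl) = 18.8 + j22.5 Ω
Γ_s = (Z_in − Z_s)/(Z_in + Z_s) = (-56.2 + j22.5)/(93.8 + j22.5), |Γ_s| = 0.627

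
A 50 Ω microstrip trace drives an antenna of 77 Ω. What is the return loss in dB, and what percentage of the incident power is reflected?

RL ≈ 13.4 dB; 4.52% of incident power reflected

Γ = (77 − 50)/(77 + 50) = 0.213
RL = −20·log₁₀(0.213) = 13.4 dB
P_refl/P_inc = |Γ|² = 0.0452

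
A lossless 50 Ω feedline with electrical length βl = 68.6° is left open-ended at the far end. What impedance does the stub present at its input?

tan(βl) = 2.55
For an open-ended stub, Z_in = −jZ_0·cot(βl) = −jZ_0/tan(βl)

Z_in ≈ −j19.6 Ω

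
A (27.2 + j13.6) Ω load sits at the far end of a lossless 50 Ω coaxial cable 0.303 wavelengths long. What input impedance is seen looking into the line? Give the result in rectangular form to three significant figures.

βl = 2π × 0.303 = 109°
tan(βl) = tan(109°) = -2.89
Z_in = Z_0·(Z_L + jZ_0·tanβl)/(Z_0 + jZ_L·tanβl)
     = 50·(27.2 − j131)/(89.3 − j78.6)

Z_in ≈ 44.9 − j33.7 Ω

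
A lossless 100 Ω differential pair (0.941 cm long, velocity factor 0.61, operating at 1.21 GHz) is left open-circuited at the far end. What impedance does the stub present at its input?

Z_in ≈ −j243 Ω

λ = v/f = 0.61·c / 1.21 GHz = 0.151 m
βl = 2π·l/λ = 2π × 0.0622 = 22.4°
tan(βl) = 0.412
For an open-circuited stub, Z_in = −jZ_0·cot(βl) = −jZ_0/tan(βl)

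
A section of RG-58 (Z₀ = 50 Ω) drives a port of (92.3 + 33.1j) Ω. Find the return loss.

RL ≈ 8.69 dB

Γ = (42.3 + j33.1)/(142.3 + j33.1), |Γ| = 0.368
RL = −20·log₁₀|Γ| = −20·log₁₀(0.368)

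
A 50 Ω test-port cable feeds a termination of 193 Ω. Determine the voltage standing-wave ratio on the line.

VSWR ≈ 3.86

Γ = (193 − 50)/(193 + 50) = 0.588
VSWR = (1 + 0.588)/(1 − 0.588)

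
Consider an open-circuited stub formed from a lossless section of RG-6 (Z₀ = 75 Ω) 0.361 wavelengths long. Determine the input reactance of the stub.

X_in ≈ 62.8 Ω (inductive)

βl = 2π × 0.361 = 130°
tan(βl) = -1.19
For an open-circuited stub, Z_in = −jZ_0·cot(βl) = −jZ_0/tan(βl)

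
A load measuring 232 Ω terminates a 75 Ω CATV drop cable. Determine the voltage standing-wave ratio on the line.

Γ = (232 − 75)/(232 + 75) = 0.511
VSWR = (1 + 0.511)/(1 − 0.511)

VSWR ≈ 3.09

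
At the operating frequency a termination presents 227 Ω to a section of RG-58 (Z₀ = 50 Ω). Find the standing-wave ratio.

VSWR ≈ 4.54

Γ = (227 − 50)/(227 + 50) = 0.639
VSWR = (1 + 0.639)/(1 − 0.639)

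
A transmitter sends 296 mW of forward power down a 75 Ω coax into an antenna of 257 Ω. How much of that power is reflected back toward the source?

P_reflected ≈ 89 mW

Γ = (257 − 75)/(257 + 75) = 0.548
|Γ|² = 0.301
P_refl = |Γ|²·P_inc = 89 mW, P_del = (1 − |Γ|²)·P_inc = 207 mW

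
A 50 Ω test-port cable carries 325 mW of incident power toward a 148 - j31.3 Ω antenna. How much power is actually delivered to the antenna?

P_delivered ≈ 239 mW

|Γ| = |(98 − j31.3)/(198 − j31.3)| = 0.513
|Γ|² = 0.263
P_refl = |Γ|²·P_inc = 85.6 mW, P_del = (1 − |Γ|²)·P_inc = 239 mW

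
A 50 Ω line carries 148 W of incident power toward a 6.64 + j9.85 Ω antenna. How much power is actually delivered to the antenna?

|Γ| = |(-43.36 + j9.85)/(56.64 + j9.85)| = 0.773
|Γ|² = 0.598
P_refl = |Γ|²·P_inc = 88.5 W, P_del = (1 − |Γ|²)·P_inc = 59.5 W

P_delivered ≈ 59.5 W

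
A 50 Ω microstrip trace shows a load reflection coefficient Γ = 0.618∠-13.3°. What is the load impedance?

Z_L ≈ 173 − j79.4 Ω

Z_L = Z_0·(1 + Γ)/(1 − Γ) = 50·(1.6 − j0.142)/(0.399 + j0.142)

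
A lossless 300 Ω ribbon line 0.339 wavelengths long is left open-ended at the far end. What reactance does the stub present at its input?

X_in ≈ 188 Ω (inductive)

βl = 2π × 0.339 = 122°
tan(βl) = -1.6
For an open-ended stub, Z_in = −jZ_0·cot(βl) = −jZ_0/tan(βl)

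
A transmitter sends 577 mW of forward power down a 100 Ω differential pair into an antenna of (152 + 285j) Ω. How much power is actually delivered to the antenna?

P_delivered ≈ 242 mW

|Γ| = |(52 + j285)/(252 + j285)| = 0.762
|Γ|² = 0.58
P_refl = |Γ|²·P_inc = 335 mW, P_del = (1 − |Γ|²)·P_inc = 242 mW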